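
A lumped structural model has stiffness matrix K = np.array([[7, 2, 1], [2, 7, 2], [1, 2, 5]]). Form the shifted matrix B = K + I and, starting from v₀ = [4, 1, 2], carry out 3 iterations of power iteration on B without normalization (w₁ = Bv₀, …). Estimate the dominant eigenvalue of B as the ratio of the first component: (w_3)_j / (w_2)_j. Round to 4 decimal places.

B = K + I has rows (8, 2, 1); (2, 8, 2); (1, 2, 6)
w1 = Bv₀ = (8·4 + 2·1 + 1·2; 2·4 + 8·1 + 2·2; 1·4 + 2·1 + 6·2) = (36, 20, 18)
w2 = Bw1 = (8·36 + 2·20 + 1·18; 2·36 + 8·20 + 2·18; 1·36 + 2·20 + 6·18) = (346, 268, 184)
w3 = Bw2 = (3488, 3204, 1986)
Ratio: 3488/346 = 10.0809

μ ≈ 10.0809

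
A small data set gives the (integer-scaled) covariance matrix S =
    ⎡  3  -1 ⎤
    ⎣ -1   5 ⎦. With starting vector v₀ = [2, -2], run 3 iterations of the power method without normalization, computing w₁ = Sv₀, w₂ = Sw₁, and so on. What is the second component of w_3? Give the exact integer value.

-376

w1 = Sv₀ = (8, -12)
w2 = Sw1 = (36, -68)
w3 = Sw2 = (176, -376)
The requested component of w3 is -376.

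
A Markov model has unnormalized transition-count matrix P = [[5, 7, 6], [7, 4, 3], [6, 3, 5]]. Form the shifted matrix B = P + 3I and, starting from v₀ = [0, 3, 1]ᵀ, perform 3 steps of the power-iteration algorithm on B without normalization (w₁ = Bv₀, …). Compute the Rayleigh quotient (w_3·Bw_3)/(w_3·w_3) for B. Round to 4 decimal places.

B = P + 3I has rows (8, 7, 6); (7, 7, 3); (6, 3, 8)
w1 = Bv₀ = (8·0 + 7·3 + 6·1; 7·0 + 7·3 + 3·1; 6·0 + 3·3 + 8·1) = (27, 24, 17)
w2 = Bw1 = (8·27 + 7·24 + 6·17; 7·27 + 7·24 + 3·17; 6·27 + 3·24 + 8·17) = (486, 408, 370)
w3 = Bw2 = (8964, 7368, 7100)
Bw3 = (165888, 135624, 132688)
w3·Bw3 = 3428382464; w3·w3 = 185050720; μ ≈ 3428382464/185050720 = 18.5267

μ ≈ 18.5267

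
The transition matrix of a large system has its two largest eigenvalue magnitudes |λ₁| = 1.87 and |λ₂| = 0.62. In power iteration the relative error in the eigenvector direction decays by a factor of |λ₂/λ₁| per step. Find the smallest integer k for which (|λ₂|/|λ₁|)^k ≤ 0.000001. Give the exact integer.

|λ₂/λ₁| = 0.62/1.87 = 0.33155
Need k ≥ ln(0.000001) / ln(0.33155) = -13.8155 / -1.1040 ≈ 12.514
Smallest integer k satisfying the bound: 13

13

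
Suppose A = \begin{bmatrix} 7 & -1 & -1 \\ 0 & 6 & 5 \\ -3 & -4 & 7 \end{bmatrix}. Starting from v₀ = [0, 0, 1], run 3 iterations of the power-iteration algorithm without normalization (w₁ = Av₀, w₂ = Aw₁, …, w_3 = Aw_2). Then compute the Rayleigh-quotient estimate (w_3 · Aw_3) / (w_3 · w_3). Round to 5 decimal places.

6.59215

w1 = Av₀ = (-1, 5, 7)
w2 = Aw1 = (-19, 65, 32)
w3 = Aw2 = (-230, 550, 21)
Aw3 = (-2181, 3405, -1363)
w3·Aw3 = (-230)·(-2181) + 550·3405 + 21·(-1363) = 2345757; w3·w3 = (-230)·(-230) + 550·550 + 21·21 = 355841
λ ≈ 2345757/355841 = 6.59215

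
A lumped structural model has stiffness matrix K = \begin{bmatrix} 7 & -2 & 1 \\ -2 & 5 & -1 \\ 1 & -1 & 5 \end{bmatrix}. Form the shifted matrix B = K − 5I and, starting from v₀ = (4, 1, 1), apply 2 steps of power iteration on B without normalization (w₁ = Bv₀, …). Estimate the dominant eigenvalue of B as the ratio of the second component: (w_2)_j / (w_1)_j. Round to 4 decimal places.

1.8889

B = K − 5I has rows (2, -2, 1); (-2, 0, -1); (1, -1, 0)
w1 = Bv₀ = (7, -9, 3)
w2 = Bw1 = (35, -17, 16)
Ratio: -17/-9 = 1.8889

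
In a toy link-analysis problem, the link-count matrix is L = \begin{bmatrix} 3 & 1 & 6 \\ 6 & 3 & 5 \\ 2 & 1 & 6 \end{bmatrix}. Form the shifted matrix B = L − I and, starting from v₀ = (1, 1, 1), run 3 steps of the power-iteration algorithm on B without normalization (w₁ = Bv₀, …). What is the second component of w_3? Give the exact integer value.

B = L − I has rows (2, 1, 6); (6, 2, 5); (2, 1, 5)
w1 = Bv₀ = (9, 13, 8)
w2 = Bw1 = (79, 120, 71)
w3 = Bw2 = (704, 1069, 633)
Requested component of w3: 1069

1069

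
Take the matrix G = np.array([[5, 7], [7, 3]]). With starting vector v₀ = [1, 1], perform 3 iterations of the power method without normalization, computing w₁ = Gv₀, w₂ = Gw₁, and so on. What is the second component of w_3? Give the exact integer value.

w1 = Gv₀ = (5·1 + 7·1; 7·1 + 3·1) = (12, 10)
w2 = Gw1 = (5·12 + 7·10; 7·12 + 3·10) = (130, 114)
w3 = Gw2 = (1448, 1252)
The requested component of w3 is 1252.

1252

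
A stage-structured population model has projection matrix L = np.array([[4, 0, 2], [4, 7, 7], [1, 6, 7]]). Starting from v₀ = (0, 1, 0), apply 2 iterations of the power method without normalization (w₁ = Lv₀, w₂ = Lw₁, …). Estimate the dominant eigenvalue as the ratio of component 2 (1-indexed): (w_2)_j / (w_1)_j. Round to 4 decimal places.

13.0000

w1 = Lv₀ = (0, 7, 6)
w2 = Lw1 = (12, 91, 84)
Ratio at component: 91 / 7 = 13.0000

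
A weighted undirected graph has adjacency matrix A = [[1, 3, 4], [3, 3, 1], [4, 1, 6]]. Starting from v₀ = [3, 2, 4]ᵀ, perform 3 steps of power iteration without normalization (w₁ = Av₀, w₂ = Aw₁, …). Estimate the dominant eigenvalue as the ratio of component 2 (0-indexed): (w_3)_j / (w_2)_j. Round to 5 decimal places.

9.18732

w1 = Av₀ = (1·3 + 3·2 + 4·4; 3·3 + 3·2 + 1·4; 4·3 + 1·2 + 6·4) = (25, 19, 38)
w2 = Aw1 = (1·25 + 3·19 + 4·38; 3·25 + 3·19 + 1·38; 4·25 + 1·19 + 6·38) = (234, 170, 347)
w3 = Aw2 = (2132, 1559, 3188)
Ratio at component: 3188 / 347 = 9.18732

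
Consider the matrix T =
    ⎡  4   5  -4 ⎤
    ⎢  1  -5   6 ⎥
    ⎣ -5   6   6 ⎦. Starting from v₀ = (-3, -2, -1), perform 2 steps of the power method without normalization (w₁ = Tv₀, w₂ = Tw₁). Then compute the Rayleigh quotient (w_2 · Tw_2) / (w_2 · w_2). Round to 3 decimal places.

w1 = Tv₀ = (-18, 1, -3)
w2 = Tw1 = (-55, -41, 78)
Tw2 = (-737, 618, 497)
w2·Tw2 = (-55)·(-737) + (-41)·618 + 78·497 = 53963; w2·w2 = (-55)·(-55) + (-41)·(-41) + 78·78 = 10790
λ ≈ 53963/10790 = 5.001

5.001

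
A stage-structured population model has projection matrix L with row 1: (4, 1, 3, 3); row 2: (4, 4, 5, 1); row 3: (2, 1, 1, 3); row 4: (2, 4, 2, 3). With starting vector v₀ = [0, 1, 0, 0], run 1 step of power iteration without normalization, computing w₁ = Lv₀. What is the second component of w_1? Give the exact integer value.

w1 = Lv₀ = (4·0 + 1·1 + 3·0 + 3·0; 4·0 + 4·1 + 5·0 + 1·0; 2·0 + 1·1 + 1·0 + 3·0; 2·0 + 4·1 + 2·0 + 3·0) = (1, 4, 1, 4)
The requested component of w1 is 4.

4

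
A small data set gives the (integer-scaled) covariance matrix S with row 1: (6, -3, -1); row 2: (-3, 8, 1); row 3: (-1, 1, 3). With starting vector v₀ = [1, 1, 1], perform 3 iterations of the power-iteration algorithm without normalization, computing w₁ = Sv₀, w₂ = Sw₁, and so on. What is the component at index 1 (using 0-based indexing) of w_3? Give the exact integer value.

w1 = Sv₀ = (6·1 + (-3)·1 + (-1)·1; (-3)·1 + 8·1 + 1·1; (-1)·1 + 1·1 + 3·1) = (2, 6, 3)
w2 = Sw1 = (6·2 + (-3)·6 + (-1)·3; (-3)·2 + 8·6 + 1·3; (-1)·2 + 1·6 + 3·3) = (-9, 45, 13)
w3 = Sw2 = (-202, 400, 93)
The requested component of w3 is 400.

400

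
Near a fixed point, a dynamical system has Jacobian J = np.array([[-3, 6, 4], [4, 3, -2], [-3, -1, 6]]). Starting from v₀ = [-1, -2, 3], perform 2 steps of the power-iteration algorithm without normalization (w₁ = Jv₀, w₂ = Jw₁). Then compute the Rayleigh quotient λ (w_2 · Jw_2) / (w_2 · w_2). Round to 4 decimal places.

w1 = Jv₀ = ((-3)·(-1) + 6·(-2) + 4·3; 4·(-1) + 3·(-2) + (-2)·3; (-3)·(-1) + (-1)·(-2) + 6·3) = (3, -16, 23)
w2 = Jw1 = ((-3)·3 + 6·(-16) + 4·23; 4·3 + 3·(-16) + (-2)·23; (-3)·3 + (-1)·(-16) + 6·23) = (-13, -82, 145)
Jw2 = (127, -588, 991)
w2·Jw2 = (-13)·127 + (-82)·(-588) + 145·991 = 190260; w2·w2 = (-13)·(-13) + (-82)·(-82) + 145·145 = 27918
λ ≈ 190260/27918 = 6.8150

λ ≈ 6.8150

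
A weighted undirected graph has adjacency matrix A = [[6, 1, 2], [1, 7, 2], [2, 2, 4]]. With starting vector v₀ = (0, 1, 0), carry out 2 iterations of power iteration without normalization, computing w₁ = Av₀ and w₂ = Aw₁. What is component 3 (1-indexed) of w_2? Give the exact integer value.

w1 = Av₀ = (1, 7, 2)
w2 = Aw1 = (17, 54, 24)
The requested component of w2 is 24.

24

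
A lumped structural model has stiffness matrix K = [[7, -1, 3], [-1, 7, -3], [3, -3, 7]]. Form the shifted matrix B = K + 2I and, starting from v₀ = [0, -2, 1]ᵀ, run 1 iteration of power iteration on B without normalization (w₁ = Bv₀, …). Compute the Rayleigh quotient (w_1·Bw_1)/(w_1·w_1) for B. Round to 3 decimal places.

B = K + 2I has rows (9, -1, 3); (-1, 9, -3); (3, -3, 9)
w1 = Bv₀ = (9·0 + (-1)·(-2) + 3·1; (-1)·0 + 9·(-2) + (-3)·1; 3·0 + (-3)·(-2) + 9·1) = (5, -21, 15)
Bw1 = (111, -239, 213)
w1·Bw1 = 8769; w1·w1 = 691; μ ≈ 8769/691 = 12.690

12.690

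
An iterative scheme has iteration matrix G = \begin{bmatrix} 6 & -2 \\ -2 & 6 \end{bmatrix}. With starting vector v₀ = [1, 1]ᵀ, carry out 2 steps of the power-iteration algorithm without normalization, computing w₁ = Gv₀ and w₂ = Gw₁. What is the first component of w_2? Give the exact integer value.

16

w1 = Gv₀ = (4, 4)
w2 = Gw1 = (16, 16)
The requested component of w2 is 16.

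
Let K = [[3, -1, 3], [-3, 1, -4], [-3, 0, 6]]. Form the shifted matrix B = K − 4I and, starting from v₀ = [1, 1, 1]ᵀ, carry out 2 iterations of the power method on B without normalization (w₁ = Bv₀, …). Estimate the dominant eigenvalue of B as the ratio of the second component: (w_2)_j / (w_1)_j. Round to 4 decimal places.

B = K − 4I has rows (-1, -1, 3); (-3, -3, -4); (-3, 0, 2)
w1 = Bv₀ = ((-1)·1 + (-1)·1 + 3·1; (-3)·1 + (-3)·1 + (-4)·1; (-3)·1 + 0·1 + 2·1) = (1, -10, -1)
w2 = Bw1 = ((-1)·1 + (-1)·(-10) + 3·(-1); (-3)·1 + (-3)·(-10) + (-4)·(-1); (-3)·1 + 0·(-10) + 2·(-1)) = (6, 31, -5)
Ratio: 31/-10 = -3.1000

μ ≈ -3.1000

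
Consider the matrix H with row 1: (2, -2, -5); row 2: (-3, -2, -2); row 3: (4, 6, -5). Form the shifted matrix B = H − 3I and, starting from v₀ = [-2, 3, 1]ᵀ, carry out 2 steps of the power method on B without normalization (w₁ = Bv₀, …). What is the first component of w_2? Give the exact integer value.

B = H − 3I has rows (-1, -2, -5); (-3, -5, -2); (4, 6, -8)
w1 = Bv₀ = ((-1)·(-2) + (-2)·3 + (-5)·1; (-3)·(-2) + (-5)·3 + (-2)·1; 4·(-2) + 6·3 + (-8)·1) = (-9, -11, 2)
w2 = Bw1 = ((-1)·(-9) + (-2)·(-11) + (-5)·2; (-3)·(-9) + (-5)·(-11) + (-2)·2; 4·(-9) + 6·(-11) + (-8)·2) = (21, 78, -118)
Requested component of w2: 21

21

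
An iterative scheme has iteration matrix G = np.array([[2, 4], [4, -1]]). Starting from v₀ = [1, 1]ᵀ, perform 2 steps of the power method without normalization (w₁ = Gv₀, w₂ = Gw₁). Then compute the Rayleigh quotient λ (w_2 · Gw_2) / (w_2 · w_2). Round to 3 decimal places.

4.664

w1 = Gv₀ = (2·1 + 4·1; 4·1 + (-1)·1) = (6, 3)
w2 = Gw1 = (2·6 + 4·3; 4·6 + (-1)·3) = (24, 21)
Gw2 = (132, 75)
w2·Gw2 = 24·132 + 21·75 = 4743; w2·w2 = 24·24 + 21·21 = 1017
λ ≈ 4743/1017 = 4.664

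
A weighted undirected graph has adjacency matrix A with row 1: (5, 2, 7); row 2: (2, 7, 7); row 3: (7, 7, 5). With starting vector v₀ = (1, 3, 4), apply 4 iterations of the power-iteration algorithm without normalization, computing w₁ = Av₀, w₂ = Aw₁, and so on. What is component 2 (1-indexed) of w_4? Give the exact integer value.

210111

w1 = Av₀ = (39, 51, 48)
w2 = Aw1 = (633, 771, 870)
w3 = Aw2 = (10797, 12753, 14178)
w4 = Aw3 = (178737, 210111, 235740)
The requested component of w4 is 210111.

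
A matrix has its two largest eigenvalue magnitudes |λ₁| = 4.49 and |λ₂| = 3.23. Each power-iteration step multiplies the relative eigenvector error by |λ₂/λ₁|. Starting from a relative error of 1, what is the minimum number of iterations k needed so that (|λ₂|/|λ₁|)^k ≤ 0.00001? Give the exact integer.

35

|λ₂/λ₁| = 3.23/4.49 = 0.71938
Need k ≥ ln(0.00001) / ln(0.71938) = -11.5129 / -0.3294 ≈ 34.954
Smallest integer k satisfying the bound: 35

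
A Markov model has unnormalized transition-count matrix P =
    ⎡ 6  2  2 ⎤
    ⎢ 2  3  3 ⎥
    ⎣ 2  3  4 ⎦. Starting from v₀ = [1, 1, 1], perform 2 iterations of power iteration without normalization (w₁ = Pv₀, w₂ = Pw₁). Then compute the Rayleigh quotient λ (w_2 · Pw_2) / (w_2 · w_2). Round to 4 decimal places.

w1 = Pv₀ = (10, 8, 9)
w2 = Pw1 = (94, 71, 80)
Pw2 = (866, 641, 721)
w2·Pw2 = 94·866 + 71·641 + 80·721 = 184595; w2·w2 = 94·94 + 71·71 + 80·80 = 20277
λ ≈ 184595/20277 = 9.1037

9.1037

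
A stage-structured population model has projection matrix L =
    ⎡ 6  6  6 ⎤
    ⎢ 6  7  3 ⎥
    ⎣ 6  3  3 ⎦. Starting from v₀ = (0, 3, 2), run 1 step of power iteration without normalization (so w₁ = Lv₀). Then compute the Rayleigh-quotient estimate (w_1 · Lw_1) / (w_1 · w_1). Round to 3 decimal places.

w1 = Lv₀ = (6·0 + 6·3 + 6·2; 6·0 + 7·3 + 3·2; 6·0 + 3·3 + 3·2) = (30, 27, 15)
Lw1 = (432, 414, 306)
w1·Lw1 = 30·432 + 27·414 + 15·306 = 28728; w1·w1 = 30·30 + 27·27 + 15·15 = 1854
λ ≈ 28728/1854 = 15.495

15.495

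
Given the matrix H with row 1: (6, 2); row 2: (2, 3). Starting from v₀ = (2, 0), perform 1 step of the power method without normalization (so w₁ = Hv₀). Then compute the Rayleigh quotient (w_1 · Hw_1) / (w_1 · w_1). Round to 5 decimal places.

w1 = Hv₀ = (6·2 + 2·0; 2·2 + 3·0) = (12, 4)
Hw1 = (80, 36)
w1·Hw1 = 12·80 + 4·36 = 1104; w1·w1 = 12·12 + 4·4 = 160
λ ≈ 1104/160 = 6.90000

6.90000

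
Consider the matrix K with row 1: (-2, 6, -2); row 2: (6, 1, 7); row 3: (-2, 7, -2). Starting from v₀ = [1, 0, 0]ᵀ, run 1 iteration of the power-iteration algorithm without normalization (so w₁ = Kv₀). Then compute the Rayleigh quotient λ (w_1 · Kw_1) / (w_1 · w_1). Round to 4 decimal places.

w1 = Kv₀ = (-2, 6, -2)
Kw1 = (44, -20, 50)
w1·Kw1 = (-2)·44 + 6·(-20) + (-2)·50 = -308; w1·w1 = (-2)·(-2) + 6·6 + (-2)·(-2) = 44
λ ≈ -308/44 = -7.0000

-7.0000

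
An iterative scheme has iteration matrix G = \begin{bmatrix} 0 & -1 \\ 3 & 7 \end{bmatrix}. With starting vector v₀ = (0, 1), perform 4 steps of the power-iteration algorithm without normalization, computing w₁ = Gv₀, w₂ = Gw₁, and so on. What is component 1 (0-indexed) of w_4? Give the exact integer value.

1969

w1 = Gv₀ = (0·0 + (-1)·1; 3·0 + 7·1) = (-1, 7)
w2 = Gw1 = (0·(-1) + (-1)·7; 3·(-1) + 7·7) = (-7, 46)
w3 = Gw2 = (-46, 301)
w4 = Gw3 = (-301, 1969)
The requested component of w4 is 1969.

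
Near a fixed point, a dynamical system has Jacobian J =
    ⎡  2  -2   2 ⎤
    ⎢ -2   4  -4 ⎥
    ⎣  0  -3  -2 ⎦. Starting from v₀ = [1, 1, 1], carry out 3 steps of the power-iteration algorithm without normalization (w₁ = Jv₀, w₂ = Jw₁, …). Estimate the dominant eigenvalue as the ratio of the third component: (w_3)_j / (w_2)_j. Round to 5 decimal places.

-3.50000

w1 = Jv₀ = (2, -2, -5)
w2 = Jw1 = (-2, 8, 16)
w3 = Jw2 = (12, -28, -56)
Ratio at component: -56 / 16 = -3.50000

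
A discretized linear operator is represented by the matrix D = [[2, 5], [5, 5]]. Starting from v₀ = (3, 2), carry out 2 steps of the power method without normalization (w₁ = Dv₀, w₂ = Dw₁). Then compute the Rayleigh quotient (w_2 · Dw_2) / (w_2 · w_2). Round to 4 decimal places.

λ ≈ 8.7181

w1 = Dv₀ = (2·3 + 5·2; 5·3 + 5·2) = (16, 25)
w2 = Dw1 = (2·16 + 5·25; 5·16 + 5·25) = (157, 205)
Dw2 = (1339, 1810)
w2·Dw2 = 157·1339 + 205·1810 = 581273; w2·w2 = 157·157 + 205·205 = 66674
λ ≈ 581273/66674 = 8.7181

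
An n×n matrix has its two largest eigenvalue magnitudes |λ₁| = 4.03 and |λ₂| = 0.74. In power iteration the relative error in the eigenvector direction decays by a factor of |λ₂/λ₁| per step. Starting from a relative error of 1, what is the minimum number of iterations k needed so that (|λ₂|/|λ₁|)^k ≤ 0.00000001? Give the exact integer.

|λ₂/λ₁| = 0.74/4.03 = 0.18362
Need k ≥ ln(0.00000001) / ln(0.18362) = -18.4207 / -1.6949 ≈ 10.868
Smallest integer k satisfying the bound: 11

11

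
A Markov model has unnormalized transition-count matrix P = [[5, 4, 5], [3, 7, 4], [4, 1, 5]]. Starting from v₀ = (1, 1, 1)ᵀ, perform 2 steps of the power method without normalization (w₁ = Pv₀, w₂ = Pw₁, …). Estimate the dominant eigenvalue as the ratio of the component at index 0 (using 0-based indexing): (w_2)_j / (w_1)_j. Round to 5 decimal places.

w1 = Pv₀ = (14, 14, 10)
w2 = Pw1 = (176, 180, 120)
Ratio at component: 176 / 14 = 12.57143

12.57143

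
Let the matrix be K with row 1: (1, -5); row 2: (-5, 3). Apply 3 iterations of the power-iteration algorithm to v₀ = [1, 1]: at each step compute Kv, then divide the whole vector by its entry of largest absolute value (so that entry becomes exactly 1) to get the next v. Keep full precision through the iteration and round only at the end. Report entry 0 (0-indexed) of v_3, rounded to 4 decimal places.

1.0000

Kv0 = (-4.00000, -2.00000); divide by -4.00000 → v1 = (1.00000, 0.50000)
Kv1 = (-1.50000, -3.50000); divide by -3.50000 → v2 = (0.42857, 1.00000)
Kv2 = (-4.57143, 0.85714); divide by -4.57143 → v3 = (1.00000, -0.18750)
Requested entry of v3: -64/-64 = 1.0000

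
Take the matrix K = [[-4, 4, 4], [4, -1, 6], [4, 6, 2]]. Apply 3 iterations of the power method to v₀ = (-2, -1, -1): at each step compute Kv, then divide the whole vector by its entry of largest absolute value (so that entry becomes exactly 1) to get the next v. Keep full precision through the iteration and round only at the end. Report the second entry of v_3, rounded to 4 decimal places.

Kv0 = (0.00000, -13.00000, -16.00000); divide by -16.00000 → v1 = (0.00000, 0.81250, 1.00000)
Kv1 = (7.25000, 5.18750, 6.87500); divide by 7.25000 → v2 = (1.00000, 0.71552, 0.94828)
Kv2 = (2.65517, 8.97414, 10.18966); divide by 10.18966 → v3 = (0.26058, 0.88071, 1.00000)
Requested entry of v3: -1041/-1182 = 0.8807

0.8807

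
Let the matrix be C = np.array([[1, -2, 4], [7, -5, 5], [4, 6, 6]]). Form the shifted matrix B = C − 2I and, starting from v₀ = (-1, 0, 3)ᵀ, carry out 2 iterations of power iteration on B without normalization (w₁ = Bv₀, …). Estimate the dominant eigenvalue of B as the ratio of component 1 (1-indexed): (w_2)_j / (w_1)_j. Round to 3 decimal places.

B = C − 2I has rows (-1, -2, 4); (7, -7, 5); (4, 6, 4)
w1 = Bv₀ = ((-1)·(-1) + (-2)·0 + 4·3; 7·(-1) + (-7)·0 + 5·3; 4·(-1) + 6·0 + 4·3) = (13, 8, 8)
w2 = Bw1 = ((-1)·13 + (-2)·8 + 4·8; 7·13 + (-7)·8 + 5·8; 4·13 + 6·8 + 4·8) = (3, 75, 132)
Ratio: 3/13 = 0.231

0.231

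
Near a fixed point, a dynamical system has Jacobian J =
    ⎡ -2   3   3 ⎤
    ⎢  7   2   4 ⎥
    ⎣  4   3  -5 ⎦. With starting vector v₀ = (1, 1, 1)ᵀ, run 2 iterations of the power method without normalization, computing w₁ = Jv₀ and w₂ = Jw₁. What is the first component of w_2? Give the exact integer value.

37

w1 = Jv₀ = (4, 13, 2)
w2 = Jw1 = (37, 62, 45)
The requested component of w2 is 37.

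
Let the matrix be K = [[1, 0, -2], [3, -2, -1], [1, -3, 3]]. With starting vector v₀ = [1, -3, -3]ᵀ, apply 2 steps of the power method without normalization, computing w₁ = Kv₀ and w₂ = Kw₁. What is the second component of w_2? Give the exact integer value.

w1 = Kv₀ = (1·1 + 0·(-3) + (-2)·(-3); 3·1 + (-2)·(-3) + (-1)·(-3); 1·1 + (-3)·(-3) + 3·(-3)) = (7, 12, 1)
w2 = Kw1 = (1·7 + 0·12 + (-2)·1; 3·7 + (-2)·12 + (-1)·1; 1·7 + (-3)·12 + 3·1) = (5, -4, -26)
The requested component of w2 is -4.

-4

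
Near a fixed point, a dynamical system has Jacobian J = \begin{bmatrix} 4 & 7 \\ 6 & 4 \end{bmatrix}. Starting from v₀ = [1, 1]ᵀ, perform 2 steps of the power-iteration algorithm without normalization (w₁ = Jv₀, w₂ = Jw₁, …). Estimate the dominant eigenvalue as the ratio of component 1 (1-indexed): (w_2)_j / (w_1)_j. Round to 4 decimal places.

w1 = Jv₀ = (4·1 + 7·1; 6·1 + 4·1) = (11, 10)
w2 = Jw1 = (4·11 + 7·10; 6·11 + 4·10) = (114, 106)
Ratio at component: 114 / 11 = 10.3636

λ ≈ 10.3636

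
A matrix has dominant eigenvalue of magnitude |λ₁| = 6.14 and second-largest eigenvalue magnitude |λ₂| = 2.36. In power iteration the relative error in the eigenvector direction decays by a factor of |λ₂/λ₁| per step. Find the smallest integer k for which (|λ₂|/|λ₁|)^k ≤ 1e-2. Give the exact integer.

5

|λ₂/λ₁| = 2.36/6.14 = 0.38436
Need k ≥ ln(1e-2) / ln(0.38436) = -4.6052 / -0.9562 ≈ 4.816
Smallest integer k satisfying the bound: 5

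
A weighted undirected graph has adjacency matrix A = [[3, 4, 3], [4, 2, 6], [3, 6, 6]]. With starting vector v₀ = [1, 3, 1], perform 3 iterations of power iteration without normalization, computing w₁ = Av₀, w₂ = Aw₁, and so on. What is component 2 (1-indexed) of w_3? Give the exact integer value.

w1 = Av₀ = (3·1 + 4·3 + 3·1; 4·1 + 2·3 + 6·1; 3·1 + 6·3 + 6·1) = (18, 16, 27)
w2 = Aw1 = (3·18 + 4·16 + 3·27; 4·18 + 2·16 + 6·27; 3·18 + 6·16 + 6·27) = (199, 266, 312)
w3 = Aw2 = (2597, 3200, 4065)
The requested component of w3 is 3200.

3200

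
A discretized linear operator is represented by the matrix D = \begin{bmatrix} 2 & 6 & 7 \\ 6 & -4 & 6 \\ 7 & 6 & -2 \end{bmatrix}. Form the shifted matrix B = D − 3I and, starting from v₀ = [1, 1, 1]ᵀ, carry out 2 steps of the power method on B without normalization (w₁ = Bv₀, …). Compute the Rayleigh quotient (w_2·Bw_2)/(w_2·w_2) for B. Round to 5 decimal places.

μ ≈ 7.93272

B = D − 3I has rows (-1, 6, 7); (6, -7, 6); (7, 6, -5)
w1 = Bv₀ = ((-1)·1 + 6·1 + 7·1; 6·1 + (-7)·1 + 6·1; 7·1 + 6·1 + (-5)·1) = (12, 5, 8)
w2 = Bw1 = ((-1)·12 + 6·5 + 7·8; 6·12 + (-7)·5 + 6·8; 7·12 + 6·5 + (-5)·8) = (74, 85, 74)
Bw2 = (954, 293, 658)
w2·Bw2 = 144193; w2·w2 = 18177; μ ≈ 144193/18177 = 7.93272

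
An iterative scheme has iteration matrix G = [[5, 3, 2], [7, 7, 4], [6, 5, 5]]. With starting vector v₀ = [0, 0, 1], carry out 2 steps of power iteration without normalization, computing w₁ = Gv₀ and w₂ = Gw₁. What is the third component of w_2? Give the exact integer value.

57

w1 = Gv₀ = (2, 4, 5)
w2 = Gw1 = (32, 62, 57)
The requested component of w2 is 57.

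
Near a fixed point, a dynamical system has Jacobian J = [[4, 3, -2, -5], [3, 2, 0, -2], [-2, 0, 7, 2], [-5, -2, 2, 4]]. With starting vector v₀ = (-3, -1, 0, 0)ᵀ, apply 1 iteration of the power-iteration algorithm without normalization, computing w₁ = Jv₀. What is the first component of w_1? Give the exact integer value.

w1 = Jv₀ = (-15, -11, 6, 17)
The requested component of w1 is -15.

-15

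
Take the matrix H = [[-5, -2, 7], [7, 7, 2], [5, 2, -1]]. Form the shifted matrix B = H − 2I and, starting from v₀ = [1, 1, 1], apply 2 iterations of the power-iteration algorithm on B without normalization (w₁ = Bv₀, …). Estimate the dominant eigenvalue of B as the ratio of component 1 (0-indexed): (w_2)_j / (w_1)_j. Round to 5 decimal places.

4.57143

B = H − 2I has rows (-7, -2, 7); (7, 5, 2); (5, 2, -3)
w1 = Bv₀ = (-2, 14, 4)
w2 = Bw1 = (14, 64, 6)
Ratio: 64/14 = 4.57143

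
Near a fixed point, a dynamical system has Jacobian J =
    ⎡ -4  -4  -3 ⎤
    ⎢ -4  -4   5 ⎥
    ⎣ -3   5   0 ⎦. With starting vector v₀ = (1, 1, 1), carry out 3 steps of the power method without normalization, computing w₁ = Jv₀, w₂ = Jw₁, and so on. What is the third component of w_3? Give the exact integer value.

w1 = Jv₀ = ((-4)·1 + (-4)·1 + (-3)·1; (-4)·1 + (-4)·1 + 5·1; (-3)·1 + 5·1 + 0·1) = (-11, -3, 2)
w2 = Jw1 = ((-4)·(-11) + (-4)·(-3) + (-3)·2; (-4)·(-11) + (-4)·(-3) + 5·2; (-3)·(-11) + 5·(-3) + 0·2) = (50, 66, 18)
w3 = Jw2 = (-518, -374, 180)
The requested component of w3 is 180.

180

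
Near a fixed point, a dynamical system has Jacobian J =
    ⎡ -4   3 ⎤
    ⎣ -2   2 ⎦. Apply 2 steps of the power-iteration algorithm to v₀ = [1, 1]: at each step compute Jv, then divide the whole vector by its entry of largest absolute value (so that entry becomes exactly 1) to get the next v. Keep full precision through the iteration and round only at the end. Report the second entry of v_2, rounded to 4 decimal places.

0.5000

Jv0 = (-1.00000, 0.00000); divide by -1.00000 → v1 = (1.00000, 0.00000)
Jv1 = (-4.00000, -2.00000); divide by -4.00000 → v2 = (1.00000, 0.50000)
Requested entry of v2: 2/4 = 0.5000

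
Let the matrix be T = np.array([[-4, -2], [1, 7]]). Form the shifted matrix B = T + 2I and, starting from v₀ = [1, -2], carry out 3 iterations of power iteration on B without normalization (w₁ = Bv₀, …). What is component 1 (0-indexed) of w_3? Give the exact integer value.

-1329

B = T + 2I has rows (-2, -2); (1, 9)
w1 = Bv₀ = ((-2)·1 + (-2)·(-2); 1·1 + 9·(-2)) = (2, -17)
w2 = Bw1 = ((-2)·2 + (-2)·(-17); 1·2 + 9·(-17)) = (30, -151)
w3 = Bw2 = (242, -1329)
Requested component of w3: -1329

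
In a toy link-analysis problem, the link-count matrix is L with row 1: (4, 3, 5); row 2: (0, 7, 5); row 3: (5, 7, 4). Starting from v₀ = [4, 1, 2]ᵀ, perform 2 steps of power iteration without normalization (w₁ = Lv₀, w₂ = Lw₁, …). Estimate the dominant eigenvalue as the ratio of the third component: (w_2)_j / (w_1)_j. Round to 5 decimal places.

w1 = Lv₀ = (29, 17, 35)
w2 = Lw1 = (342, 294, 404)
Ratio at component: 404 / 35 = 11.54286

λ ≈ 11.54286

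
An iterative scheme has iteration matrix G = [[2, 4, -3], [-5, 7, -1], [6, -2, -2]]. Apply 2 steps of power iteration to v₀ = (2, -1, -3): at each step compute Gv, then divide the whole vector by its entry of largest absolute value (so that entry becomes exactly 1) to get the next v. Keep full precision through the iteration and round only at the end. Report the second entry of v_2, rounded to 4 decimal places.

1.0000

Gv0 = (9.00000, -14.00000, 20.00000); divide by 20.00000 → v1 = (0.45000, -0.70000, 1.00000)
Gv1 = (-4.90000, -8.15000, 2.10000); divide by -8.15000 → v2 = (0.60123, 1.00000, -0.25767)
Requested entry of v2: -163/-163 = 1.0000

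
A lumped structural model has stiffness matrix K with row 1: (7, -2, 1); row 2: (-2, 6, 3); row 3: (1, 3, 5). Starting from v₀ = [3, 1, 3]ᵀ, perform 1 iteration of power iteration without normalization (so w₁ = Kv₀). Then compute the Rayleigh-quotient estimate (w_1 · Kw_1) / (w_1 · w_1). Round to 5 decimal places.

λ ≈ 7.30119

w1 = Kv₀ = (22, 9, 21)
Kw1 = (157, 73, 154)
w1·Kw1 = 22·157 + 9·73 + 21·154 = 7345; w1·w1 = 22·22 + 9·9 + 21·21 = 1006
λ ≈ 7345/1006 = 7.30119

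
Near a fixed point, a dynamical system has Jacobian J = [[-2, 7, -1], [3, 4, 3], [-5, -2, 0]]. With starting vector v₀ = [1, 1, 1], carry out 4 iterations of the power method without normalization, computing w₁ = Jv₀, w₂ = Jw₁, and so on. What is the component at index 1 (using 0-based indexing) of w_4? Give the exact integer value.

-20

w1 = Jv₀ = ((-2)·1 + 7·1 + (-1)·1; 3·1 + 4·1 + 3·1; (-5)·1 + (-2)·1 + 0·1) = (4, 10, -7)
w2 = Jw1 = ((-2)·4 + 7·10 + (-1)·(-7); 3·4 + 4·10 + 3·(-7); (-5)·4 + (-2)·10 + 0·(-7)) = (69, 31, -40)
w3 = Jw2 = (119, 211, -407)
w4 = Jw3 = (1646, -20, -1017)
The requested component of w4 is -20.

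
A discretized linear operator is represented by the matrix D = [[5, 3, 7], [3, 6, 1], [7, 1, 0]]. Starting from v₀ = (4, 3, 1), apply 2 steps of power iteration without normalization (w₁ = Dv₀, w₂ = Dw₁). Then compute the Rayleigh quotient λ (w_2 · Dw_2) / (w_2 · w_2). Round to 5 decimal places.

w1 = Dv₀ = (5·4 + 3·3 + 7·1; 3·4 + 6·3 + 1·1; 7·4 + 1·3 + 0·1) = (36, 31, 31)
w2 = Dw1 = (5·36 + 3·31 + 7·31; 3·36 + 6·31 + 1·31; 7·36 + 1·31 + 0·31) = (490, 325, 283)
Dw2 = (5406, 3703, 3755)
w2·Dw2 = 490·5406 + 325·3703 + 283·3755 = 4915080; w2·w2 = 490·490 + 325·325 + 283·283 = 425814
λ ≈ 4915080/425814 = 11.54279

11.54279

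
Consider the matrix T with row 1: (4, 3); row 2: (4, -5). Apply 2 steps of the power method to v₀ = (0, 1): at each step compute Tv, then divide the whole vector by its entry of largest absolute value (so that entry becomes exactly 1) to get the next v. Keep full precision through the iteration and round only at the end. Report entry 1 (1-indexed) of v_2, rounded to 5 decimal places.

Tv0 = (3.000000, -5.000000); divide by -5.000000 → v1 = (-0.600000, 1.000000)
Tv1 = (0.600000, -7.400000); divide by -7.400000 → v2 = (-0.081081, 1.000000)
Requested entry of v2: -3/37 = -0.08108

-0.08108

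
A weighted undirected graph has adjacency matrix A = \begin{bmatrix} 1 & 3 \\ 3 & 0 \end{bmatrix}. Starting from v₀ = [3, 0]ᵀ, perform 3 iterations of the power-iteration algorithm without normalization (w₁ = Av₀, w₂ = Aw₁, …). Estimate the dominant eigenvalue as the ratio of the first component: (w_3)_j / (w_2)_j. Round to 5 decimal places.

1.90000

w1 = Av₀ = (3, 9)
w2 = Aw1 = (30, 9)
w3 = Aw2 = (57, 90)
Ratio at component: 57 / 30 = 1.90000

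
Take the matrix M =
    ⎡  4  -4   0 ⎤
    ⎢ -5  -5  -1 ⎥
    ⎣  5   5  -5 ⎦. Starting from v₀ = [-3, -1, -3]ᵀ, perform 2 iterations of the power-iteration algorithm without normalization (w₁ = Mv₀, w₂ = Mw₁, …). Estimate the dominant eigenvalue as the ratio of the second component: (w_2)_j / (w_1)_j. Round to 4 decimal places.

w1 = Mv₀ = (-8, 23, -5)
w2 = Mw1 = (-124, -70, 100)
Ratio at component: -70 / 23 = -3.0435

λ ≈ -3.0435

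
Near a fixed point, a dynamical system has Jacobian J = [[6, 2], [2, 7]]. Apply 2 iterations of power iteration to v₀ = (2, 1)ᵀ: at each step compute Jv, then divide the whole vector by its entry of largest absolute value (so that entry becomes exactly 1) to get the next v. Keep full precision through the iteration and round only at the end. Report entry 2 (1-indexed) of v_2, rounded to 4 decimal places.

0.9906

Jv0 = (14.00000, 11.00000); divide by 14.00000 → v1 = (1.00000, 0.78571)
Jv1 = (7.57143, 7.50000); divide by 7.57143 → v2 = (1.00000, 0.99057)
Requested entry of v2: 105/106 = 0.9906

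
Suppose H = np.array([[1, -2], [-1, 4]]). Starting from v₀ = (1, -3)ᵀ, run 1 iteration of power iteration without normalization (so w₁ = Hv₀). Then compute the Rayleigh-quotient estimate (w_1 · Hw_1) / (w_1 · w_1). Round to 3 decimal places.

λ ≈ 4.578

w1 = Hv₀ = (7, -13)
Hw1 = (33, -59)
w1·Hw1 = 7·33 + (-13)·(-59) = 998; w1·w1 = 7·7 + (-13)·(-13) = 218
λ ≈ 998/218 = 4.578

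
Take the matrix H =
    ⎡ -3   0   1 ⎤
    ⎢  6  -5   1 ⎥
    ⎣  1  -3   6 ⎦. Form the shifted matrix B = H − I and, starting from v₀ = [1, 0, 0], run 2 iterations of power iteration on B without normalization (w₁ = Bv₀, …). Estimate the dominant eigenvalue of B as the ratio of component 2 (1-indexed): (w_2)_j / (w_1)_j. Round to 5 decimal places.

B = H − I has rows (-4, 0, 1); (6, -6, 1); (1, -3, 5)
w1 = Bv₀ = ((-4)·1 + 0·0 + 1·0; 6·1 + (-6)·0 + 1·0; 1·1 + (-3)·0 + 5·0) = (-4, 6, 1)
w2 = Bw1 = ((-4)·(-4) + 0·6 + 1·1; 6·(-4) + (-6)·6 + 1·1; 1·(-4) + (-3)·6 + 5·1) = (17, -59, -17)
Ratio: -59/6 = -9.83333

μ ≈ -9.83333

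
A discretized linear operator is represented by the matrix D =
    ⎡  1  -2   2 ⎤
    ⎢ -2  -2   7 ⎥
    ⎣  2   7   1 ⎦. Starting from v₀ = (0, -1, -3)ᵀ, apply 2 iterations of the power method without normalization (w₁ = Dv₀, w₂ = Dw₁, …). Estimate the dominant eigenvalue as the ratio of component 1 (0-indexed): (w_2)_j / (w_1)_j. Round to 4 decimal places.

λ ≈ 1.2632

w1 = Dv₀ = (1·0 + (-2)·(-1) + 2·(-3); (-2)·0 + (-2)·(-1) + 7·(-3); 2·0 + 7·(-1) + 1·(-3)) = (-4, -19, -10)
w2 = Dw1 = (1·(-4) + (-2)·(-19) + 2·(-10); (-2)·(-4) + (-2)·(-19) + 7·(-10); 2·(-4) + 7·(-19) + 1·(-10)) = (14, -24, -151)
Ratio at component: -24 / -19 = 1.2632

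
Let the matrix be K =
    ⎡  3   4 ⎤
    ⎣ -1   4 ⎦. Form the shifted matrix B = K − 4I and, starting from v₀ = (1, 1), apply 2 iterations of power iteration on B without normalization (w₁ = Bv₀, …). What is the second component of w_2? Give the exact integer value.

B = K − 4I has rows (-1, 4); (-1, 0)
w1 = Bv₀ = (3, -1)
w2 = Bw1 = (-7, -3)
Requested component of w2: -3

-3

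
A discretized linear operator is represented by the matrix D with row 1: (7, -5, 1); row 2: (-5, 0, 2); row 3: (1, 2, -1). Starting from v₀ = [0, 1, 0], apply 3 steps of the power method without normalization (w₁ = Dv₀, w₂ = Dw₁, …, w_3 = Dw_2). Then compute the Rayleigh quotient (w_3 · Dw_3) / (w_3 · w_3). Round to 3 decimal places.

9.377

w1 = Dv₀ = (7·0 + (-5)·1 + 1·0; (-5)·0 + 0·1 + 2·0; 1·0 + 2·1 + (-1)·0) = (-5, 0, 2)
w2 = Dw1 = (7·(-5) + (-5)·0 + 1·2; (-5)·(-5) + 0·0 + 2·2; 1·(-5) + 2·0 + (-1)·2) = (-33, 29, -7)
w3 = Dw2 = (-383, 151, 32)
Dw3 = (-3404, 1979, -113)
w3·Dw3 = (-383)·(-3404) + 151·1979 + 32·(-113) = 1598945; w3·w3 = (-383)·(-383) + 151·151 + 32·32 = 170514
λ ≈ 1598945/170514 = 9.377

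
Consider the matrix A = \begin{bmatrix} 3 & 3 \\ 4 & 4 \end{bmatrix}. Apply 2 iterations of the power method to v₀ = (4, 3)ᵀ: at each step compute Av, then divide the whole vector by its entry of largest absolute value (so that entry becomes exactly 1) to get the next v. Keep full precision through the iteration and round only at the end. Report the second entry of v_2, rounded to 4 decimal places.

Av0 = (21.00000, 28.00000); divide by 28.00000 → v1 = (0.75000, 1.00000)
Av1 = (5.25000, 7.00000); divide by 7.00000 → v2 = (0.75000, 1.00000)
Requested entry of v2: 196/196 = 1.0000

1.0000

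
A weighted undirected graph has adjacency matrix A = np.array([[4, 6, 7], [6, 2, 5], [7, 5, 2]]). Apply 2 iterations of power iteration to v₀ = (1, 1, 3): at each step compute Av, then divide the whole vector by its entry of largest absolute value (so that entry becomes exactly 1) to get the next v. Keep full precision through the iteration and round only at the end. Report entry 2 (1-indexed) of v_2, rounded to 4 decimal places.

Av0 = (31.00000, 23.00000, 18.00000); divide by 31.00000 → v1 = (1.00000, 0.74194, 0.58065)
Av1 = (12.51613, 10.38710, 11.87097); divide by 12.51613 → v2 = (1.00000, 0.82990, 0.94845)
Requested entry of v2: 322/388 = 0.8299

0.8299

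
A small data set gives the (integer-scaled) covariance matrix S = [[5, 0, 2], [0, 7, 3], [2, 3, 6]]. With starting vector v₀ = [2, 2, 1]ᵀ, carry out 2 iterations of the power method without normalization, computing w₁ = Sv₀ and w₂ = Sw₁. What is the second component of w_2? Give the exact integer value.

167

w1 = Sv₀ = (5·2 + 0·2 + 2·1; 0·2 + 7·2 + 3·1; 2·2 + 3·2 + 6·1) = (12, 17, 16)
w2 = Sw1 = (5·12 + 0·17 + 2·16; 0·12 + 7·17 + 3·16; 2·12 + 3·17 + 6·16) = (92, 167, 171)
The requested component of w2 is 167.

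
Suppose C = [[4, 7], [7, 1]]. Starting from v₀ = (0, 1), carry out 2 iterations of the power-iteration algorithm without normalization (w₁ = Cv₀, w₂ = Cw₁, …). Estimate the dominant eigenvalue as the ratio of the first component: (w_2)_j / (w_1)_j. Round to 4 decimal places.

λ ≈ 5.0000

w1 = Cv₀ = (7, 1)
w2 = Cw1 = (35, 50)
Ratio at component: 35 / 7 = 5.0000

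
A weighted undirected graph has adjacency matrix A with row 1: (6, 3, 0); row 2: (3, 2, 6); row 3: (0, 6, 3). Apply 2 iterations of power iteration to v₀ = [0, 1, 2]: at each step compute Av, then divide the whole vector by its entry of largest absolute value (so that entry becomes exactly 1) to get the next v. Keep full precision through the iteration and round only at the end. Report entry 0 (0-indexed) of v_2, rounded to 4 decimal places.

0.5000

Av0 = (3.00000, 14.00000, 12.00000); divide by 14.00000 → v1 = (0.21429, 1.00000, 0.85714)
Av1 = (4.28571, 7.78571, 8.57143); divide by 8.57143 → v2 = (0.50000, 0.90833, 1.00000)
Requested entry of v2: 60/120 = 0.5000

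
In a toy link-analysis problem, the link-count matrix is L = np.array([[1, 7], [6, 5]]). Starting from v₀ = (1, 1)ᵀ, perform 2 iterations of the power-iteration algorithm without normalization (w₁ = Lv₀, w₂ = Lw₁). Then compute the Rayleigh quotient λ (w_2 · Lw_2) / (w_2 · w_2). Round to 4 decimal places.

9.7614

w1 = Lv₀ = (8, 11)
w2 = Lw1 = (85, 103)
Lw2 = (806, 1025)
w2·Lw2 = 85·806 + 103·1025 = 174085; w2·w2 = 85·85 + 103·103 = 17834
λ ≈ 174085/17834 = 9.7614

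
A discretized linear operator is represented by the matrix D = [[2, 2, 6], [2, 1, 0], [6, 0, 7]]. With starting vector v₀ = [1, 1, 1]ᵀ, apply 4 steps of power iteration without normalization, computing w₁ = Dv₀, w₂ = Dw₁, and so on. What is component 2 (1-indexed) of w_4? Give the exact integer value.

2551

w1 = Dv₀ = (2·1 + 2·1 + 6·1; 2·1 + 1·1 + 0·1; 6·1 + 0·1 + 7·1) = (10, 3, 13)
w2 = Dw1 = (2·10 + 2·3 + 6·13; 2·10 + 1·3 + 0·13; 6·10 + 0·3 + 7·13) = (104, 23, 151)
w3 = Dw2 = (1160, 231, 1681)
w4 = Dw3 = (12868, 2551, 18727)
The requested component of w4 is 2551.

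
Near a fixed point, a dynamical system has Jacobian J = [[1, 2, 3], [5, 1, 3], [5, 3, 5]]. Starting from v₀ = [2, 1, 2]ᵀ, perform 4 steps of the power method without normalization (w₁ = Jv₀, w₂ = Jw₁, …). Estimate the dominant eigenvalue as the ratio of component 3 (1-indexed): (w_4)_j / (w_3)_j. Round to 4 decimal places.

w1 = Jv₀ = (1·2 + 2·1 + 3·2; 5·2 + 1·1 + 3·2; 5·2 + 3·1 + 5·2) = (10, 17, 23)
w2 = Jw1 = (1·10 + 2·17 + 3·23; 5·10 + 1·17 + 3·23; 5·10 + 3·17 + 5·23) = (113, 136, 216)
w3 = Jw2 = (1033, 1349, 2053)
w4 = Jw3 = (9890, 12673, 19477)
Ratio at component: 19477 / 2053 = 9.4871

λ ≈ 9.4871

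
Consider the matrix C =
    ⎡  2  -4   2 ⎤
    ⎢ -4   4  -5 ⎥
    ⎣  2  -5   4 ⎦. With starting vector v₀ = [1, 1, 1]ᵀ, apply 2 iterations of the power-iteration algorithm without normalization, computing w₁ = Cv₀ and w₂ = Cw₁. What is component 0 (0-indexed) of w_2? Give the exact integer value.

w1 = Cv₀ = (2·1 + (-4)·1 + 2·1; (-4)·1 + 4·1 + (-5)·1; 2·1 + (-5)·1 + 4·1) = (0, -5, 1)
w2 = Cw1 = (2·0 + (-4)·(-5) + 2·1; (-4)·0 + 4·(-5) + (-5)·1; 2·0 + (-5)·(-5) + 4·1) = (22, -25, 29)
The requested component of w2 is 22.

22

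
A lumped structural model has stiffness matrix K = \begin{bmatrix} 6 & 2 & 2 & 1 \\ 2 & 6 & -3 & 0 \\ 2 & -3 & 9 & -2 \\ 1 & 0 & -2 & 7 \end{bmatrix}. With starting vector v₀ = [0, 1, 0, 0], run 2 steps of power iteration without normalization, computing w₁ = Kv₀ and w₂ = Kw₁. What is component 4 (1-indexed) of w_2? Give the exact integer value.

8

w1 = Kv₀ = (2, 6, -3, 0)
w2 = Kw1 = (18, 49, -41, 8)
The requested component of w2 is 8.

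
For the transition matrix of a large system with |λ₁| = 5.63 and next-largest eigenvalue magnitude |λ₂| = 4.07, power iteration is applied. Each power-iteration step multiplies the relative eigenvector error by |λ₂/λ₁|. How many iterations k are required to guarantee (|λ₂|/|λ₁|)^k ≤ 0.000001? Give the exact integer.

43

|λ₂/λ₁| = 4.07/5.63 = 0.72291
Need k ≥ ln(0.000001) / ln(0.72291) = -13.8155 / -0.3245 ≈ 42.579
Smallest integer k satisfying the bound: 43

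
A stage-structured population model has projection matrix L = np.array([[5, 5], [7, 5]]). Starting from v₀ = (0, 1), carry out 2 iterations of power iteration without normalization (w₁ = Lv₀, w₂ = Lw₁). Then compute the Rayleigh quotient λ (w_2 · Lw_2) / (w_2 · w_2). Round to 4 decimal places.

λ ≈ 10.9016

w1 = Lv₀ = (5·0 + 5·1; 7·0 + 5·1) = (5, 5)
w2 = Lw1 = (5·5 + 5·5; 7·5 + 5·5) = (50, 60)
Lw2 = (550, 650)
w2·Lw2 = 50·550 + 60·650 = 66500; w2·w2 = 50·50 + 60·60 = 6100
λ ≈ 66500/6100 = 10.9016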